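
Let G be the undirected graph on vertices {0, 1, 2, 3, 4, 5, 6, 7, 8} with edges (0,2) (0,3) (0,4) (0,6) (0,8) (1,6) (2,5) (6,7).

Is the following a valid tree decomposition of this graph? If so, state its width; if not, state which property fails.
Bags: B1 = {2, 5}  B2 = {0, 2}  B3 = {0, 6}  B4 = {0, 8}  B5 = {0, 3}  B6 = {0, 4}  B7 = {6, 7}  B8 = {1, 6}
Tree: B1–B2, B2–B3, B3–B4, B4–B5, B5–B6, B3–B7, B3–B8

Checking the three conditions: (i) the bags cover all of {0, 1, 2, 3, 4, 5, 6, 7, 8}; (ii) for each edge, some bag contains both endpoints; (iii) the bags containing any fixed vertex form a subtree. All hold, so the decomposition is valid with width 2 − 1 = 1.

Yes; width 1.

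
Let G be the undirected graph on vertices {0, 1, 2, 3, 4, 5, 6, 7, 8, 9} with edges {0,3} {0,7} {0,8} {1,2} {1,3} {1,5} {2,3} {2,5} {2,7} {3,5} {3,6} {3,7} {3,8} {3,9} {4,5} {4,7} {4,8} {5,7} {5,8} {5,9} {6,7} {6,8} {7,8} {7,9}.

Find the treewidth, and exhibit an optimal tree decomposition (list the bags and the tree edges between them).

Treewidth 3.
One such decomposition:
Bags: B1 = {2, 3, 5, 7}  B2 = {3, 5, 7, 8}  B3 = {3, 6, 7, 8}  B4 = {0, 3, 7, 8}  B5 = {3, 5, 7, 9}  B6 = {4, 5, 7, 8}  B7 = {1, 2, 3, 5}
Tree: B1–B2, B2–B3, B3–B4, B2–B5, B2–B6, B1–B7

Each bag holds 4 vertices, so the decomposition has width 3, which upper-bounds the treewidth. On the other hand G contains the 4-clique {1, 2, 3, 5}. A clique must lie in a single bag of any decomposition, so no decomposition can have width below 3. The upper and lower bounds meet at 3, so that is the treewidth.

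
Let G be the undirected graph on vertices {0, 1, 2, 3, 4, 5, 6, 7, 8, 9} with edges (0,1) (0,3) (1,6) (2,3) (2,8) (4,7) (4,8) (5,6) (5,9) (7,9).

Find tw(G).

A width-2 tree decomposition is:
Bags: B1 = {0, 2, 3}  B2 = {0, 1, 2}  B3 = {1, 2, 6}  B4 = {2, 5, 6}  B5 = {2, 5, 9}  B6 = {2, 7, 9}  B7 = {2, 4, 7}  B8 = {2, 4, 8}
Tree: B1–B2, B2–B3, B3–B4, B4–B5, B5–B6, B6–B7, B7–B8
The largest bag has 3 vertices, giving width 2; this decomposition certifies tw(G) ≤ 2. Since 2–3–0–1–6–5–9–7–4–8–2 is a cycle in G, G is not acyclic. Forests are exactly the graphs of treewidth ≤ 1, so tw(G) ≥ 2. Hence tw(G) = 2 exactly.

2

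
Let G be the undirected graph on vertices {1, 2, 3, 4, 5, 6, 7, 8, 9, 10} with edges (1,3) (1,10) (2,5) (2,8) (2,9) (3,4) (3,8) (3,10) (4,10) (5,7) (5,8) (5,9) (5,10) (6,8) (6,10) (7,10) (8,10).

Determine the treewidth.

2

A width-2 tree decomposition is:
Bags: B1 = {5, 8, 10}  B2 = {3, 8, 10}  B3 = {2, 5, 8}  B4 = {5, 7, 10}  B5 = {6, 8, 10}  B6 = {3, 4, 10}  B7 = {2, 5, 9}  B8 = {1, 3, 10}
Tree: B1–B2, B1–B3, B1–B4, B2–B5, B2–B6, B3–B7, B2–B8
Every bag has size at most 3, so the width is 3 − 1 = 2 and tw(G) ≤ 2. Conversely, {2, 5, 9} is a clique of size 3, and the vertices of any clique must share a bag in every tree decomposition; so some bag has ≥ 3 vertices and tw(G) ≥ 2. Hence tw(G) = 2 exactly.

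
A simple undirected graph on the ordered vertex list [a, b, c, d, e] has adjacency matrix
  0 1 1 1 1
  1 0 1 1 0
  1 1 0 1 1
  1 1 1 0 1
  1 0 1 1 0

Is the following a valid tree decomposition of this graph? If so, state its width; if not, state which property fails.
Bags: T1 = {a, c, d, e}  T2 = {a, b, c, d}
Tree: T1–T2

Every vertex of G appears in some bag (union = {a, b, c, d, e}); every edge is covered by a bag; and for each vertex v the set of bags containing v is connected in the bag tree. The decomposition is therefore valid. The largest bag has 4 vertices, so the width is 3.

Yes; width 3.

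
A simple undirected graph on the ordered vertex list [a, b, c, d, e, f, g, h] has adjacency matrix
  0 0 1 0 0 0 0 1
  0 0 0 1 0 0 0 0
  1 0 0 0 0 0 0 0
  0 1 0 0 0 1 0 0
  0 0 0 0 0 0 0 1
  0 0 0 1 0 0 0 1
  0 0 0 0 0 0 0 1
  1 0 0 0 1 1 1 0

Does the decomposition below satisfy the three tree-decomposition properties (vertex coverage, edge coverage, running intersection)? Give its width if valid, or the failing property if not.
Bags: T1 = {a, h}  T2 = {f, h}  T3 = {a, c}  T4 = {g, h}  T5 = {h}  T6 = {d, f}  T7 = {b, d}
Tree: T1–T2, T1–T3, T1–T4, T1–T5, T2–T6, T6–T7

No — vertex e appears in no bag.

A tree decomposition must satisfy three properties: every vertex lies in some bag; for every edge, both endpoints lie together in some bag; and for every vertex, the bags containing it form a connected subtree. Here vertex e appears in no bag, so the decomposition is invalid.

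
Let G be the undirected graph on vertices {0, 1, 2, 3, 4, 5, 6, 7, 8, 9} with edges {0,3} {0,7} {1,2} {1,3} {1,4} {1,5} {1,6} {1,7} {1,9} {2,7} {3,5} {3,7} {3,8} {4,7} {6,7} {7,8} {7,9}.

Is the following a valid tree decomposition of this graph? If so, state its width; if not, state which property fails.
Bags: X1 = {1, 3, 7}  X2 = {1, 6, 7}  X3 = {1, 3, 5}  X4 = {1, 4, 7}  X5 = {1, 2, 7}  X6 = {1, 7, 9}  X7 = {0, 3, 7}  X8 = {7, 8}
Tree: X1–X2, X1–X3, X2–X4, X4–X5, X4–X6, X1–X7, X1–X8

No — edge (3,8) lies in no bag.

A tree decomposition must satisfy three properties: every vertex lies in some bag; for every edge, both endpoints lie together in some bag; and for every vertex, the bags containing it form a connected subtree. Here edge (3,8) lies in no bag, so the decomposition is invalid.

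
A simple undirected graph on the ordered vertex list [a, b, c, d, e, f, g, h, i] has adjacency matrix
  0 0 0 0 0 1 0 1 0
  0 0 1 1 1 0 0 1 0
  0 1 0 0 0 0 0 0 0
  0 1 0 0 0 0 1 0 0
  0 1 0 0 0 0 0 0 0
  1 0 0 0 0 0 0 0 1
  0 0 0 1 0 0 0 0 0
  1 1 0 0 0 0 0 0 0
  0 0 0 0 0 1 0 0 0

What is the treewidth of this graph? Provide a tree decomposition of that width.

Treewidth 1.
One optimal decomposition is:
Bags: B1 = {b, c}  B2 = {b, d}  B3 = {b, e}  B4 = {b, h}  B5 = {d, g}  B6 = {a, h}  B7 = {a, f}  B8 = {f, i}
Tree: B1–B2, B2–B3, B1–B4, B2–B5, B4–B6, B6–B7, B7–B8

The largest bag has 2 vertices, giving width 1; this decomposition certifies tw(G) ≤ 1. G has an edge, so its treewidth is at least 1. Therefore the treewidth is 1.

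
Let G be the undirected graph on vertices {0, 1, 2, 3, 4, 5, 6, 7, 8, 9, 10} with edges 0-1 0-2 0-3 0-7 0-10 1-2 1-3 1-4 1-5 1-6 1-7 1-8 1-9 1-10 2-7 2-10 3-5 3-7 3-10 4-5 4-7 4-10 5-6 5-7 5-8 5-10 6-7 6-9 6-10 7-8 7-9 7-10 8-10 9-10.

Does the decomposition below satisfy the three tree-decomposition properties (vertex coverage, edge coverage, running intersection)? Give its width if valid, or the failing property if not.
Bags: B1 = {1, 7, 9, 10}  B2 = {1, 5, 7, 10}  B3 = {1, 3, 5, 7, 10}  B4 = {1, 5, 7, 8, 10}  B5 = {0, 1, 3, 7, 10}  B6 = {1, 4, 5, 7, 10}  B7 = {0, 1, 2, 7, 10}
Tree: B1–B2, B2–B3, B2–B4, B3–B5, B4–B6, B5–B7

A tree decomposition must satisfy three properties: every vertex lies in some bag; for every edge, both endpoints lie together in some bag; and for every vertex, the bags containing it form a connected subtree. Here vertex 6 appears in no bag, so the decomposition is invalid.

No — vertex 6 appears in no bag.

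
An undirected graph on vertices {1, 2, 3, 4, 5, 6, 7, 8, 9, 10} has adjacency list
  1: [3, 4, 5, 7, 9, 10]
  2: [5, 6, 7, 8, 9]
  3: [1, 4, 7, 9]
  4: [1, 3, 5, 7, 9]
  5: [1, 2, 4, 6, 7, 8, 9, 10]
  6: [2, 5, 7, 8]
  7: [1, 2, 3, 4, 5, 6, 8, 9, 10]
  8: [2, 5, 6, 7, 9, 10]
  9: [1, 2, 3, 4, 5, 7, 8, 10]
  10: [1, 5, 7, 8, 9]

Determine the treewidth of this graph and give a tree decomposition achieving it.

Each bag holds 5 vertices, so the decomposition has width 4, which upper-bounds the treewidth. Conversely, {1, 3, 4, 7, 9} is a clique of size 5, and the vertices of any clique must share a bag in every tree decomposition; so some bag has ≥ 5 vertices and tw(G) ≥ 4. The upper and lower bounds meet at 4, so that is the treewidth.

Treewidth 4.
One optimal decomposition is:
Bags: B1 = {5, 7, 8, 9, 10}  B2 = {1, 5, 7, 9, 10}  B3 = {2, 5, 7, 8, 9}  B4 = {2, 5, 6, 7, 8}  B5 = {1, 4, 5, 7, 9}  B6 = {1, 3, 4, 7, 9}
Tree: B1–B2, B1–B3, B3–B4, B2–B5, B5–B6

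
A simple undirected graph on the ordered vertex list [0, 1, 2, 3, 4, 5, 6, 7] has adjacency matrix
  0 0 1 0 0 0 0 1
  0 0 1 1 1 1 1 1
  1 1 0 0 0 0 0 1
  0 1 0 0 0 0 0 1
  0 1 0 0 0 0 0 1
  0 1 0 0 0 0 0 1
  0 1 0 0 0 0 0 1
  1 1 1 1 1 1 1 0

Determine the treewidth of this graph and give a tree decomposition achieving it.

The largest bag has 3 vertices, giving width 2; this decomposition certifies tw(G) ≤ 2. For the lower bound, the 3 vertices {0, 2, 7} are pairwise adjacent, and any tree decomposition puts a clique entirely inside one bag — forcing width ≥ 2. The upper and lower bounds meet at 2, so that is the treewidth.

Treewidth 2.
Bags: B1 = {0, 2, 7}  B2 = {1, 2, 7}  B3 = {1, 3, 7}  B4 = {1, 5, 7}  B5 = {1, 4, 7}  B6 = {1, 6, 7}
Tree: B1–B2, B2–B3, B3–B4, B3–B5, B3–B6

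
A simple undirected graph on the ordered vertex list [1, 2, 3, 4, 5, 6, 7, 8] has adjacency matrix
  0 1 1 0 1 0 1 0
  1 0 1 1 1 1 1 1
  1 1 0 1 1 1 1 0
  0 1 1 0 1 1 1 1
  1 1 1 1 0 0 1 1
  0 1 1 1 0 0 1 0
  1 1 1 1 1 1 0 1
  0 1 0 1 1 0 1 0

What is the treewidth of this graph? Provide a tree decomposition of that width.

The largest bag has 5 vertices, giving width 4; this decomposition certifies tw(G) ≤ 4. For the lower bound, the 5 vertices {2, 4, 5, 7, 8} are pairwise adjacent, and any tree decomposition puts a clique entirely inside one bag — forcing width ≥ 4. Therefore the treewidth is 4.

Treewidth 4.
One optimal decomposition is:
Bags: B1 = {2, 4, 5, 7, 8}  B2 = {2, 3, 4, 5, 7}  B3 = {1, 2, 3, 5, 7}  B4 = {2, 3, 4, 6, 7}
Tree: B1–B2, B2–B3, B2–B4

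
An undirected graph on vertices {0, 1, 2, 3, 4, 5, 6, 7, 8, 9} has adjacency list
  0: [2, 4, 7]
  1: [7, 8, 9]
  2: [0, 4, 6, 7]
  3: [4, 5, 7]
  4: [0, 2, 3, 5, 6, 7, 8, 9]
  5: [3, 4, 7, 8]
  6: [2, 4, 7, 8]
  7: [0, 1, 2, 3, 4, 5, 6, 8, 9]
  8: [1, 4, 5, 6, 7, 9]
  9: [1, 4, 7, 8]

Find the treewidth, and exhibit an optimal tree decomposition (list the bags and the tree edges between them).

The largest bag has 4 vertices, giving width 3; this decomposition certifies tw(G) ≤ 3. For the lower bound, the 4 vertices {1, 7, 8, 9} are pairwise adjacent, and any tree decomposition puts a clique entirely inside one bag — forcing width ≥ 3. Therefore the treewidth is 3.

Treewidth 3.
Bags: B1 = {2, 4, 6, 7}  B2 = {4, 6, 7, 8}  B3 = {4, 7, 8, 9}  B4 = {4, 5, 7, 8}  B5 = {0, 2, 4, 7}  B6 = {1, 7, 8, 9}  B7 = {3, 4, 5, 7}
Tree: B1–B2, B2–B3, B3–B4, B1–B5, B3–B6, B4–B7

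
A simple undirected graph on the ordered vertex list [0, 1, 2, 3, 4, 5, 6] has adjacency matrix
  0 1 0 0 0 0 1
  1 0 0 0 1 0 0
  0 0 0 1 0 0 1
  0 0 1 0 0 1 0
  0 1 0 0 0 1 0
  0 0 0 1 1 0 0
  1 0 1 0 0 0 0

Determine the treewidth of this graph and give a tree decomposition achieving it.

Each bag holds 3 vertices, so the decomposition has width 2, which upper-bounds the treewidth. The edges 1–0–6–2–3–5–4–1 form a cycle, so G is not a tree and its treewidth is at least 2. Therefore the treewidth is 2.

Treewidth 2.
One such decomposition:
Bags: B1 = {0, 1, 6}  B2 = {1, 2, 6}  B3 = {1, 2, 3}  B4 = {1, 3, 5}  B5 = {1, 4, 5}
Tree: B1–B2, B2–B3, B3–B4, B4–B5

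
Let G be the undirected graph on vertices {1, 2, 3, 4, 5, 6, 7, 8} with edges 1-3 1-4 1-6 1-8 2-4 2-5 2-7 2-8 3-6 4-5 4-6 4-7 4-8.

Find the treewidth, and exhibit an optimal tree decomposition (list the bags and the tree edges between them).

Each bag holds 3 vertices, so the decomposition has width 2, which upper-bounds the treewidth. Conversely, {1, 3, 6} is a clique of size 3, and the vertices of any clique must share a bag in every tree decomposition; so some bag has ≥ 3 vertices and tw(G) ≥ 2. Hence tw(G) = 2 exactly.

Treewidth 2.
One optimal decomposition is:
Bags: B1 = {1, 3, 6}  B2 = {1, 4, 6}  B3 = {1, 4, 8}  B4 = {2, 4, 8}  B5 = {2, 4, 5}  B6 = {2, 4, 7}
Tree: B1–B2, B2–B3, B3–B4, B4–B5, B4–B6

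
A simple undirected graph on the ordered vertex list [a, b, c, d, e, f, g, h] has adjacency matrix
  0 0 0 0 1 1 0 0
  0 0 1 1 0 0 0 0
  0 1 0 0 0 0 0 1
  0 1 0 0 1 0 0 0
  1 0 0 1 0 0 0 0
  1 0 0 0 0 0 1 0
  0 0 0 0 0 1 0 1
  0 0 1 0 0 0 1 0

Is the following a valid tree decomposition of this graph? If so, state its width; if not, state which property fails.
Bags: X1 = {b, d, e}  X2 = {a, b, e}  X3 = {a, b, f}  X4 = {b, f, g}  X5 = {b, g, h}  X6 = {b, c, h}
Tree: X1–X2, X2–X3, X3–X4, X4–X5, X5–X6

Yes; width 2.

Checking the three conditions: (i) the bags cover all of {a, b, c, d, e, f, g, h}; (ii) for each edge, some bag contains both endpoints; (iii) the bags containing any fixed vertex form a subtree. All hold, so the decomposition is valid with width 3 − 1 = 2.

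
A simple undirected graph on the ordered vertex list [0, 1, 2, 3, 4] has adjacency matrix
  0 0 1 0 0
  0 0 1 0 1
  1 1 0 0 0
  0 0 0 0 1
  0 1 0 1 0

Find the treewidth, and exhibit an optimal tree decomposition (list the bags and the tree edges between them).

Treewidth 1.
One such decomposition:
Bags: B1 = {3, 4}  B2 = {1, 4}  B3 = {1, 2}  B4 = {0, 2}
Tree: B1–B2, B2–B3, B3–B4

The largest bag has 2 vertices, giving width 1; this decomposition certifies tw(G) ≤ 1. Any graph with an edge has treewidth ≥ 1, and G has the edge 3–4. The upper and lower bounds meet at 1, so that is the treewidth.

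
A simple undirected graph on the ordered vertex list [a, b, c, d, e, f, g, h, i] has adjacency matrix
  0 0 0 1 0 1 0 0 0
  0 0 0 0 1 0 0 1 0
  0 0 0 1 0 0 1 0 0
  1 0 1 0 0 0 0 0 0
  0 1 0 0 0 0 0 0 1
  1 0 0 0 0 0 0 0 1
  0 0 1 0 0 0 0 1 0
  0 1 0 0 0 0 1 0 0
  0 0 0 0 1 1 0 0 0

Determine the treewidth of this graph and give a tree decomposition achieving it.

Treewidth 2.
One optimal decomposition is:
Bags: B1 = {b, e, h}  B2 = {e, h, i}  B3 = {f, h, i}  B4 = {a, f, h}  B5 = {a, d, h}  B6 = {c, d, h}  B7 = {c, g, h}
Tree: B1–B2, B2–B3, B3–B4, B4–B5, B5–B6, B6–B7

The largest bag has 3 vertices, giving width 2; this decomposition certifies tw(G) ≤ 2. Since h–b–e–i–f–a–d–c–g–h is a cycle in G, G is not acyclic. Forests are exactly the graphs of treewidth ≤ 1, so tw(G) ≥ 2. Combining the bounds, tw(G) = 2.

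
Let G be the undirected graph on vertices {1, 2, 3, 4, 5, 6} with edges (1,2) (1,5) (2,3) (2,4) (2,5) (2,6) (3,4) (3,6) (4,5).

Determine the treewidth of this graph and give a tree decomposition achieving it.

Treewidth 2.
One optimal decomposition is:
Bags: B1 = {2, 4, 5}  B2 = {1, 2, 5}  B3 = {2, 3, 4}  B4 = {2, 3, 6}
Tree: B1–B2, B1–B3, B3–B4

Every bag has size at most 3, so the width is 3 − 1 = 2 and tw(G) ≤ 2. For the lower bound, the 3 vertices {1, 2, 5} are pairwise adjacent, and any tree decomposition puts a clique entirely inside one bag — forcing width ≥ 2. Combining the bounds, tw(G) = 2.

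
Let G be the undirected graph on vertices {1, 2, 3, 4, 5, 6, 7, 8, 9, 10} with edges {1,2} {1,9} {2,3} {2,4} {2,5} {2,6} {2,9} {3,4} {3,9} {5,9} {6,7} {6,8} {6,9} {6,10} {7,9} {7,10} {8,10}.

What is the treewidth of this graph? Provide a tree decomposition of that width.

Treewidth 2.
One such decomposition:
Bags: B1 = {2, 5, 9}  B2 = {2, 6, 9}  B3 = {2, 3, 9}  B4 = {6, 7, 9}  B5 = {6, 7, 10}  B6 = {2, 3, 4}  B7 = {6, 8, 10}  B8 = {1, 2, 9}
Tree: B1–B2, B2–B3, B2–B4, B4–B5, B3–B6, B5–B7, B3–B8

The largest bag has 3 vertices, giving width 2; this decomposition certifies tw(G) ≤ 2. Conversely, {6, 8, 10} is a clique of size 3, and the vertices of any clique must share a bag in every tree decomposition; so some bag has ≥ 3 vertices and tw(G) ≥ 2. Therefore the treewidth is 2.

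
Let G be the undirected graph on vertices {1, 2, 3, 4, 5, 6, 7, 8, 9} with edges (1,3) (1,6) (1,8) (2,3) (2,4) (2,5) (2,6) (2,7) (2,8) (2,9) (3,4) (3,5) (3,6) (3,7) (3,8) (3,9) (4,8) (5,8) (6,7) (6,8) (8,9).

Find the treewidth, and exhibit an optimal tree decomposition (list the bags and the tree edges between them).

Each bag holds 4 vertices, so the decomposition has width 3, which upper-bounds the treewidth. Conversely, {1, 3, 6, 8} is a clique of size 4, and the vertices of any clique must share a bag in every tree decomposition; so some bag has ≥ 4 vertices and tw(G) ≥ 3. Hence tw(G) = 3 exactly.

Treewidth 3.
One optimal decomposition is:
Bags: B1 = {2, 3, 4, 8}  B2 = {2, 3, 8, 9}  B3 = {2, 3, 5, 8}  B4 = {2, 3, 6, 8}  B5 = {1, 3, 6, 8}  B6 = {2, 3, 6, 7}
Tree: B1–B2, B1–B3, B2–B4, B4–B5, B4–B6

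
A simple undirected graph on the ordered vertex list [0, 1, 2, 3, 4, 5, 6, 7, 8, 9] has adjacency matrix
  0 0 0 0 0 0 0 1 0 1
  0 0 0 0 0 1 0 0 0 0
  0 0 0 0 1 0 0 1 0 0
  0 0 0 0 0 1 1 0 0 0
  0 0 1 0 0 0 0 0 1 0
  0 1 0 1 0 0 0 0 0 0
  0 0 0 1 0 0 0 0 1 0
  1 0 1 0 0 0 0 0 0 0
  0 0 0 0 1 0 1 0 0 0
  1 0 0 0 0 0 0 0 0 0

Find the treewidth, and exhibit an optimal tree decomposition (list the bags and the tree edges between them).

Treewidth 1.
Bags: B1 = {0, 9}  B2 = {0, 7}  B3 = {2, 7}  B4 = {2, 4}  B5 = {4, 8}  B6 = {6, 8}  B7 = {3, 6}  B8 = {3, 5}  B9 = {1, 5}
Tree: B1–B2, B2–B3, B3–B4, B4–B5, B5–B6, B6–B7, B7–B8, B8–B9

Every bag has size at most 2, so the width is 2 − 1 = 1 and tw(G) ≤ 1. Any graph with an edge has treewidth ≥ 1, and G has the edge 9–0. The upper and lower bounds meet at 1, so that is the treewidth.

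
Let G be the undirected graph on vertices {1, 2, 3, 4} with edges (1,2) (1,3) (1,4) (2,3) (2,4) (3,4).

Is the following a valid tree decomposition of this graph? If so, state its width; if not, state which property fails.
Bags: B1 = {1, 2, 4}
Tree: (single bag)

No — vertex 3 appears in no bag.

A tree decomposition must satisfy three properties: every vertex lies in some bag; for every edge, both endpoints lie together in some bag; and for every vertex, the bags containing it form a connected subtree. Here vertex 3 appears in no bag, so the decomposition is invalid.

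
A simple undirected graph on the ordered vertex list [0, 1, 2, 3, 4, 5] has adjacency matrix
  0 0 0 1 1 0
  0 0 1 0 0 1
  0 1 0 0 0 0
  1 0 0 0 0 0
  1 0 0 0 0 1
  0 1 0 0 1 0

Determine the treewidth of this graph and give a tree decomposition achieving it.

Every bag has size at most 2, so the width is 2 − 1 = 1 and tw(G) ≤ 1. Since G has at least one edge (e.g. 2–1), it is not an edgeless graph, so tw(G) ≥ 1. The upper and lower bounds meet at 1, so that is the treewidth.

Treewidth 1.
One such decomposition:
Bags: B1 = {1, 2}  B2 = {1, 5}  B3 = {4, 5}  B4 = {0, 4}  B5 = {0, 3}
Tree: B1–B2, B2–B3, B3–B4, B4–B5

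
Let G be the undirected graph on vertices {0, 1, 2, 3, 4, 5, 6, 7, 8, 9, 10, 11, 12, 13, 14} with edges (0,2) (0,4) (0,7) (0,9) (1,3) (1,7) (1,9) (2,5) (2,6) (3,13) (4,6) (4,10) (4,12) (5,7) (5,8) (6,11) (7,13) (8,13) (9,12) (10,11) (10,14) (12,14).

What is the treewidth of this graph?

3

A width-3 tree decomposition is:
Bags: B1 = {3, 5, 8, 13}  B2 = {3, 5, 7, 13}  B3 = {1, 3, 5, 7}  B4 = {1, 2, 5, 7}  B5 = {0, 1, 2, 7}  B6 = {0, 1, 2, 9}  B7 = {0, 2, 6, 9}  B8 = {0, 4, 6, 9}  B9 = {4, 6, 9, 12}  B10 = {4, 6, 11, 12}  B11 = {4, 10, 11, 12}  B12 = {10, 11, 12, 14}
Tree: B1–B2, B2–B3, B3–B4, B4–B5, B5–B6, B6–B7, B7–B8, B8–B9, B9–B10, B10–B11, B11–B12
The largest bag has 4 vertices, giving width 3; this decomposition certifies tw(G) ≤ 3. For the lower bound: the 4 vertex sets {3,8,13}, {5}, {7}, {0,1,2,9} are disjoint, each induces a connected subgraph, and every pair is joined by at least one edge of G. Contracting each set to a single vertex therefore yields K_{4} as a minor, and since treewidth is minor-monotone, tw(G) ≥ tw(K_{4}) = 3. Therefore the treewidth is 3.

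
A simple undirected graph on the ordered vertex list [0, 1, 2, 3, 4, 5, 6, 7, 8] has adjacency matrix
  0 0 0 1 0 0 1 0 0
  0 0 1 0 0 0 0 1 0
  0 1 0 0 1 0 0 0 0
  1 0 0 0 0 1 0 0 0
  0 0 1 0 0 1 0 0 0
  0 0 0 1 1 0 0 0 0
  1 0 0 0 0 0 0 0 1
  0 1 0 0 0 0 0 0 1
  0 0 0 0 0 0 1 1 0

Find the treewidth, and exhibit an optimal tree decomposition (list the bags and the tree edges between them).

Each bag holds 3 vertices, so the decomposition has width 2, which upper-bounds the treewidth. The edges 0–6–8–7–1–2–4–5–3–0 form a cycle, so G is not a tree and its treewidth is at least 2. The upper and lower bounds meet at 2, so that is the treewidth.

Treewidth 2.
One such decomposition:
Bags: B1 = {0, 6, 8}  B2 = {0, 7, 8}  B3 = {0, 1, 7}  B4 = {0, 1, 2}  B5 = {0, 2, 4}  B6 = {0, 4, 5}  B7 = {0, 3, 5}
Tree: B1–B2, B2–B3, B3–B4, B4–B5, B5–B6, B6–B7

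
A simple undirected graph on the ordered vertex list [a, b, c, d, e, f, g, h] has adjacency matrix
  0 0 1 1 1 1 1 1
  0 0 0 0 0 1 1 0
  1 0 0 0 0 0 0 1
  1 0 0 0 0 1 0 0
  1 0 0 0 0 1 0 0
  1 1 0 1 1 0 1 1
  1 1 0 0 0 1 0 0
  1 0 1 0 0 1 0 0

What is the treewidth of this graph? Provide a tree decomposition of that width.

Treewidth 2.
One such decomposition:
Bags: B1 = {a, f, g}  B2 = {a, f, h}  B3 = {a, e, f}  B4 = {a, c, h}  B5 = {b, f, g}  B6 = {a, d, f}
Tree: B1–B2, B1–B3, B2–B4, B1–B5, B3–B6

Every bag has size at most 3, so the width is 3 − 1 = 2 and tw(G) ≤ 2. For the lower bound, the 3 vertices {a, c, h} are pairwise adjacent, and any tree decomposition puts a clique entirely inside one bag — forcing width ≥ 2. The upper and lower bounds meet at 2, so that is the treewidth.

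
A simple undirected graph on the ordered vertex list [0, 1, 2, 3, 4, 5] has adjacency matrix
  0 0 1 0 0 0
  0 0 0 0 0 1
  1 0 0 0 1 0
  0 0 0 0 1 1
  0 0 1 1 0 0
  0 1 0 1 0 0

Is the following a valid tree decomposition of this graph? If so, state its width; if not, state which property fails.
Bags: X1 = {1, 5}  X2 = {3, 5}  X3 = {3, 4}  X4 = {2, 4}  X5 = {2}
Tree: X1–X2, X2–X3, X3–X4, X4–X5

A tree decomposition must satisfy three properties: every vertex lies in some bag; for every edge, both endpoints lie together in some bag; and for every vertex, the bags containing it form a connected subtree. Here vertex 0 appears in no bag, so the decomposition is invalid.

No — vertex 0 appears in no bag.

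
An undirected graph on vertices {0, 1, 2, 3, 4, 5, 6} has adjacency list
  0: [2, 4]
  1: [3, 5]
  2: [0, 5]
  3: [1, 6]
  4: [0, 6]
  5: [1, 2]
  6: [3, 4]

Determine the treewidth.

2

A width-2 tree decomposition is:
Bags: B1 = {0, 2, 5}  B2 = {0, 1, 5}  B3 = {0, 1, 3}  B4 = {0, 3, 6}  B5 = {0, 4, 6}
Tree: B1–B2, B2–B3, B3–B4, B4–B5
Each bag holds 3 vertices, so the decomposition has width 2, which upper-bounds the treewidth. Since 0–2–5–1–3–6–4–0 is a cycle in G, G is not acyclic. Forests are exactly the graphs of treewidth ≤ 1, so tw(G) ≥ 2. The upper and lower bounds meet at 2, so that is the treewidth.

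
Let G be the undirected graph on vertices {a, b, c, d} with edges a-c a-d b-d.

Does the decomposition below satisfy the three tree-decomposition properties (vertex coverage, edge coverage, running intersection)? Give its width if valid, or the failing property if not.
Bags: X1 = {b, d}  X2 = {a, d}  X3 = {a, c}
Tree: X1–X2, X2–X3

Checking the three conditions: (i) the bags cover all of {a, b, c, d}; (ii) for each edge, some bag contains both endpoints; (iii) the bags containing any fixed vertex form a subtree. All hold, so the decomposition is valid with width 2 − 1 = 1.

Yes; width 1.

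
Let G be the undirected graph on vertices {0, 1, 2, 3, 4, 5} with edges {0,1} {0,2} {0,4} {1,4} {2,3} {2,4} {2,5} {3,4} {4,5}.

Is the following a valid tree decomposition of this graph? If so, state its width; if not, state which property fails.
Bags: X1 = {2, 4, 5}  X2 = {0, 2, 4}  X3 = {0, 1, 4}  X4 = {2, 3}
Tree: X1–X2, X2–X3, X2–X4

A tree decomposition must satisfy three properties: every vertex lies in some bag; for every edge, both endpoints lie together in some bag; and for every vertex, the bags containing it form a connected subtree. Here edge (4,3) lies in no bag, so the decomposition is invalid.

No — edge (4,3) lies in no bag.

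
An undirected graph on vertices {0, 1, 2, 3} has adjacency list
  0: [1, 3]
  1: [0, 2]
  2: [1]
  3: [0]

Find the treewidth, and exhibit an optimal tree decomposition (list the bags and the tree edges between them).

Treewidth 1.
One optimal decomposition is:
Bags: B1 = {1, 2}  B2 = {0, 1}  B3 = {0, 3}
Tree: B1–B2, B2–B3

Each bag holds 2 vertices, so the decomposition has width 1, which upper-bounds the treewidth. Since G has at least one edge (e.g. 2–1), it is not an edgeless graph, so tw(G) ≥ 1. The upper and lower bounds meet at 1, so that is the treewidth.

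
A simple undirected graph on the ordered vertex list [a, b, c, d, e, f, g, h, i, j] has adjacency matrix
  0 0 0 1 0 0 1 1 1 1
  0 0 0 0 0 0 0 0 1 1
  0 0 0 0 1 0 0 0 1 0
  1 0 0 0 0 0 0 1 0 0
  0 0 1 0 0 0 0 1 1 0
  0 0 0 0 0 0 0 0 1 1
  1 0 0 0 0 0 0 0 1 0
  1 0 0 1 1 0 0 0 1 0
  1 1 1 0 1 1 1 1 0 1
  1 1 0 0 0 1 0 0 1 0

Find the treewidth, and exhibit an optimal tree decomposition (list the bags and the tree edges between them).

Every bag has size at most 3, so the width is 3 − 1 = 2 and tw(G) ≤ 2. On the other hand G contains the 3-clique {a, d, h}. A clique must lie in a single bag of any decomposition, so no decomposition can have width below 2. Therefore the treewidth is 2.

Treewidth 2.
One optimal decomposition is:
Bags: B1 = {a, h, i}  B2 = {a, d, h}  B3 = {e, h, i}  B4 = {a, i, j}  B5 = {c, e, i}  B6 = {a, g, i}  B7 = {f, i, j}  B8 = {b, i, j}
Tree: B1–B2, B1–B3, B1–B4, B3–B5, B1–B6, B4–B7, B4–B8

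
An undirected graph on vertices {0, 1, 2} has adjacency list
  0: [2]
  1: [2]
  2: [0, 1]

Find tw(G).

A width-1 tree decomposition is:
Bags: B1 = {1, 2}  B2 = {0, 2}
Tree: B1–B2
The largest bag has 2 vertices, giving width 1; this decomposition certifies tw(G) ≤ 1. Any graph with an edge has treewidth ≥ 1, and G has the edge 1–2. Combining the bounds, tw(G) = 1.

1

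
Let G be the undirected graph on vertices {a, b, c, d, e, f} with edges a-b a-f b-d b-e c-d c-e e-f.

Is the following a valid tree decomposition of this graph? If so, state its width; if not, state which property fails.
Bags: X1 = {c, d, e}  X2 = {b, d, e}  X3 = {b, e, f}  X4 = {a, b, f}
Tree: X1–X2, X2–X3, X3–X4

Yes; width 2.

Every vertex of G appears in some bag (union = {a, b, c, d, e, f}); every edge is covered by a bag; and for each vertex v the set of bags containing v is connected in the bag tree. The decomposition is therefore valid. The largest bag has 3 vertices, so the width is 2.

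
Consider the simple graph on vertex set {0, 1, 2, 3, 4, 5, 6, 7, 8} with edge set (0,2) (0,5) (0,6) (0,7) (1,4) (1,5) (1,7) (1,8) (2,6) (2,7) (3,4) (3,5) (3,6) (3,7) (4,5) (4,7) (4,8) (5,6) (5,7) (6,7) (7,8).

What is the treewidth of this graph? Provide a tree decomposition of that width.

Every bag has size at most 4, so the width is 4 − 1 = 3 and tw(G) ≤ 3. On the other hand G contains the 4-clique {1, 4, 7, 8}. A clique must lie in a single bag of any decomposition, so no decomposition can have width below 3. Combining the bounds, tw(G) = 3.

Treewidth 3.
One such decomposition:
Bags: B1 = {3, 4, 5, 7}  B2 = {3, 5, 6, 7}  B3 = {1, 4, 5, 7}  B4 = {0, 5, 6, 7}  B5 = {0, 2, 6, 7}  B6 = {1, 4, 7, 8}
Tree: B1–B2, B1–B3, B2–B4, B4–B5, B3–B6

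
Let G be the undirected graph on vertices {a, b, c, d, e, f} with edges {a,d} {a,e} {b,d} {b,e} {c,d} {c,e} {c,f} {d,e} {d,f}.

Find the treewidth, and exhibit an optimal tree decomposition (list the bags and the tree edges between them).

The largest bag has 3 vertices, giving width 2; this decomposition certifies tw(G) ≤ 2. On the other hand G contains the 3-clique {c, d, e}. A clique must lie in a single bag of any decomposition, so no decomposition can have width below 2. Hence tw(G) = 2 exactly.

Treewidth 2.
One optimal decomposition is:
Bags: B1 = {c, d, e}  B2 = {c, d, f}  B3 = {a, d, e}  B4 = {b, d, e}
Tree: B1–B2, B1–B3, B1–B4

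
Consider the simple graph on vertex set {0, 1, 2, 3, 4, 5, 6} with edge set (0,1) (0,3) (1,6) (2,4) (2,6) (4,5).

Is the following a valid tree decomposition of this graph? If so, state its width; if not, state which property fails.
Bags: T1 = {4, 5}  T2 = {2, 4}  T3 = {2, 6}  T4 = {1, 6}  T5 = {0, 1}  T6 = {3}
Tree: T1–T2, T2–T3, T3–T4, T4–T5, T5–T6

A tree decomposition must satisfy three properties: every vertex lies in some bag; for every edge, both endpoints lie together in some bag; and for every vertex, the bags containing it form a connected subtree. Here edge (0,3) lies in no bag, so the decomposition is invalid.

No — edge (0,3) lies in no bag.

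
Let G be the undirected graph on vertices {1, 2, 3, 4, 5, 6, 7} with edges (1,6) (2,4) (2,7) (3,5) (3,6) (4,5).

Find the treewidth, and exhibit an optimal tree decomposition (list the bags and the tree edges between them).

Treewidth 1.
Bags: B1 = {2, 7}  B2 = {2, 4}  B3 = {4, 5}  B4 = {3, 5}  B5 = {3, 6}  B6 = {1, 6}
Tree: B1–B2, B2–B3, B3–B4, B4–B5, B5–B6

Each bag holds 2 vertices, so the decomposition has width 1, which upper-bounds the treewidth. G has an edge, so its treewidth is at least 1. Combining the bounds, tw(G) = 1.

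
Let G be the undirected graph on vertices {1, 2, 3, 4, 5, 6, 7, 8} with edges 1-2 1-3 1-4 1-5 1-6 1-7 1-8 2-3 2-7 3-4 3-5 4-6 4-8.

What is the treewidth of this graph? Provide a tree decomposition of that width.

The largest bag has 3 vertices, giving width 2; this decomposition certifies tw(G) ≤ 2. On the other hand G contains the 3-clique {1, 4, 8}. A clique must lie in a single bag of any decomposition, so no decomposition can have width below 2. Combining the bounds, tw(G) = 2.

Treewidth 2.
One optimal decomposition is:
Bags: B1 = {1, 3, 4}  B2 = {1, 3, 5}  B3 = {1, 2, 3}  B4 = {1, 2, 7}  B5 = {1, 4, 8}  B6 = {1, 4, 6}
Tree: B1–B2, B2–B3, B3–B4, B1–B5, B5–B6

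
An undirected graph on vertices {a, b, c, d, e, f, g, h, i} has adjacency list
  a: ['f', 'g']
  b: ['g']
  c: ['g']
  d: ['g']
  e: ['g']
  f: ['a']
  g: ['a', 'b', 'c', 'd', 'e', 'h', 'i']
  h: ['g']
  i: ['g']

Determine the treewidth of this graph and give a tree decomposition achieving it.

Every bag has size at most 2, so the width is 2 − 1 = 1 and tw(G) ≤ 1. G has an edge, so its treewidth is at least 1. Hence tw(G) = 1 exactly.

Treewidth 1.
One optimal decomposition is:
Bags: B1 = {a, f}  B2 = {a, g}  B3 = {c, g}  B4 = {b, g}  B5 = {g, i}  B6 = {d, g}  B7 = {g, h}  B8 = {e, g}
Tree: B1–B2, B2–B3, B3–B4, B4–B5, B5–B6, B4–B7, B4–B8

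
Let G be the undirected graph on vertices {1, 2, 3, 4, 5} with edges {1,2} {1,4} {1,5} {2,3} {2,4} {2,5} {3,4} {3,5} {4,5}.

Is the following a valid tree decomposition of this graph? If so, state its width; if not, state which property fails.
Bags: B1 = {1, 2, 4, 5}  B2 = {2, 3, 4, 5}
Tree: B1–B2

Vertex coverage: the bags together contain {1, 2, 3, 4, 5}, the full vertex set. Edge coverage: each edge of G has both endpoints in at least one bag. Running intersection: for every vertex, the bags containing it form a connected subtree. All three properties hold, so this is a valid tree decomposition of width max|bag| − 1 = 3, and hence tw(G) ≤ 3.

Yes; width 3.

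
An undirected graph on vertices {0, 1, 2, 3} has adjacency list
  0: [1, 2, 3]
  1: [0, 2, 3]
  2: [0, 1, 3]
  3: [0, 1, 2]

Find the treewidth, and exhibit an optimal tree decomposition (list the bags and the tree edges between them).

Treewidth 3.
One such decomposition:
Bags: B1 = {0, 1, 2, 3}
Tree: (single bag)

With just one bag of size 4, the width is 4 − 1 = 3, so tw(G) ≤ 3. For the lower bound, the 4 vertices {0, 1, 2, 3} are pairwise adjacent, and any tree decomposition puts a clique entirely inside one bag — forcing width ≥ 3. Hence tw(G) = 3 exactly.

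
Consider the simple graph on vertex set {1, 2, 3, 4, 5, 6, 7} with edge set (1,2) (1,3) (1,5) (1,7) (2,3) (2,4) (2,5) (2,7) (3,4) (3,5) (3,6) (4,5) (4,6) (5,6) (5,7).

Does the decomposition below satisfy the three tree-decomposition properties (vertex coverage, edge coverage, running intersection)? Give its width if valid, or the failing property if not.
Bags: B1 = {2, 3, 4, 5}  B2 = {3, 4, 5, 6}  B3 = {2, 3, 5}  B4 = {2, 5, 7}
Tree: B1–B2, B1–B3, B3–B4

No — vertex 1 appears in no bag.

A tree decomposition must satisfy three properties: every vertex lies in some bag; for every edge, both endpoints lie together in some bag; and for every vertex, the bags containing it form a connected subtree. Here vertex 1 appears in no bag, so the decomposition is invalid.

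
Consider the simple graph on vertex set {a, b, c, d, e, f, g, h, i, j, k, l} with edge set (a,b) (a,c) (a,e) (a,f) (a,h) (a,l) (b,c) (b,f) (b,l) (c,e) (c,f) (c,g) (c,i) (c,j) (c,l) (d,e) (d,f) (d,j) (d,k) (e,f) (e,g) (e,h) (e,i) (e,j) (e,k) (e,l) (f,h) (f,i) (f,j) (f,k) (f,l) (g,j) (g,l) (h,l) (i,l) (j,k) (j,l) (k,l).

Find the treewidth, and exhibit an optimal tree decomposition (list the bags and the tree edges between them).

Treewidth 4.
Bags: B1 = {c, e, f, j, l}  B2 = {a, c, e, f, l}  B3 = {a, b, c, f, l}  B4 = {c, e, g, j, l}  B5 = {a, e, f, h, l}  B6 = {c, e, f, i, l}  B7 = {e, f, j, k, l}  B8 = {d, e, f, j, k}
Tree: B1–B2, B2–B3, B1–B4, B2–B5, B1–B6, B1–B7, B7–B8

Every bag has size at most 5, so the width is 5 − 1 = 4 and tw(G) ≤ 4. For the lower bound, the 5 vertices {c, e, g, j, l} are pairwise adjacent, and any tree decomposition puts a clique entirely inside one bag — forcing width ≥ 4. Therefore the treewidth is 4.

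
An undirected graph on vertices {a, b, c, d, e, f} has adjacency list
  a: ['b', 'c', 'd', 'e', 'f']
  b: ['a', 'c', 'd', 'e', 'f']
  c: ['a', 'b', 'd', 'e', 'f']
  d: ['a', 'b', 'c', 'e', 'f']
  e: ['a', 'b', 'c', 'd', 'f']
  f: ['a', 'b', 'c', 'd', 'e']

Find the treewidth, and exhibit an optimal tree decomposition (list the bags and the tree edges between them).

Treewidth 5.
Bags: B1 = {a, b, c, d, e, f}
Tree: (single bag)

With just one bag of size 6, the width is 6 − 1 = 5, so tw(G) ≤ 5. Conversely, {a, b, c, d, e, f} is a clique of size 6, and the vertices of any clique must share a bag in every tree decomposition; so some bag has ≥ 6 vertices and tw(G) ≥ 5. The upper and lower bounds meet at 5, so that is the treewidth.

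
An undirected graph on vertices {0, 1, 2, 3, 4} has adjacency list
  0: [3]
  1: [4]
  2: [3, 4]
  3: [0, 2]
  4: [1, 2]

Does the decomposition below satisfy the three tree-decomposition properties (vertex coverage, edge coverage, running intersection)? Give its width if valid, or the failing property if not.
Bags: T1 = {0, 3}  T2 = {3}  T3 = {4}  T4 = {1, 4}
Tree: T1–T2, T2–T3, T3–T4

No — vertex 2 appears in no bag.

A tree decomposition must satisfy three properties: every vertex lies in some bag; for every edge, both endpoints lie together in some bag; and for every vertex, the bags containing it form a connected subtree. Here vertex 2 appears in no bag, so the decomposition is invalid.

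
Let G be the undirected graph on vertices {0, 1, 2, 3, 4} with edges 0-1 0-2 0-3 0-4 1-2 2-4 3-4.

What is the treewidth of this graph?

A width-2 tree decomposition is:
Bags: B1 = {0, 1, 2}  B2 = {0, 2, 4}  B3 = {0, 3, 4}
Tree: B1–B2, B2–B3
Every bag has size at most 3, so the width is 3 − 1 = 2 and tw(G) ≤ 2. For the lower bound, the 3 vertices {0, 1, 2} are pairwise adjacent, and any tree decomposition puts a clique entirely inside one bag — forcing width ≥ 2. Therefore the treewidth is 2.

2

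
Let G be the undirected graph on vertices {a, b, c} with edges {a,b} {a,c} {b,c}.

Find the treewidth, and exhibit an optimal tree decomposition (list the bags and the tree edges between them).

Treewidth 2.
One optimal decomposition is:
Bags: B1 = {a, b, c}
Tree: (single bag)

With just one bag of size 3, the width is 3 − 1 = 2, so tw(G) ≤ 2. Conversely, {a, b, c} is a clique of size 3, and the vertices of any clique must share a bag in every tree decomposition; so some bag has ≥ 3 vertices and tw(G) ≥ 2. Combining the bounds, tw(G) = 2.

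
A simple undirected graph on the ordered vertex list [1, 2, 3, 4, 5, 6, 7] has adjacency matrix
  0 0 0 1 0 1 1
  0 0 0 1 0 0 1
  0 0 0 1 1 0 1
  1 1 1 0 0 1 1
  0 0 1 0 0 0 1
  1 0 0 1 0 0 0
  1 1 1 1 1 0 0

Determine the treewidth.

A width-2 tree decomposition is:
Bags: B1 = {1, 4, 6}  B2 = {1, 4, 7}  B3 = {2, 4, 7}  B4 = {3, 4, 7}  B5 = {3, 5, 7}
Tree: B1–B2, B2–B3, B2–B4, B4–B5
Each bag holds 3 vertices, so the decomposition has width 2, which upper-bounds the treewidth. On the other hand G contains the 3-clique {1, 4, 6}. A clique must lie in a single bag of any decomposition, so no decomposition can have width below 2. The upper and lower bounds meet at 2, so that is the treewidth.

2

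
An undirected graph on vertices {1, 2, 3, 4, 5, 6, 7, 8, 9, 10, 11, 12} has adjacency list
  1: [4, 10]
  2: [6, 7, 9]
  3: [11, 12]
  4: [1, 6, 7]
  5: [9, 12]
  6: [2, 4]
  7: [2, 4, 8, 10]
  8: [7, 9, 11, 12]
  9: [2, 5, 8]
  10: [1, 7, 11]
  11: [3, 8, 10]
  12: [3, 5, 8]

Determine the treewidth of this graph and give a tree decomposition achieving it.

Treewidth 3.
Bags: B1 = {1, 2, 4, 6}  B2 = {1, 2, 4, 7}  B3 = {1, 2, 7, 10}  B4 = {2, 7, 9, 10}  B5 = {7, 8, 9, 10}  B6 = {8, 9, 10, 11}  B7 = {5, 8, 9, 11}  B8 = {5, 8, 11, 12}  B9 = {3, 5, 11, 12}
Tree: B1–B2, B2–B3, B3–B4, B4–B5, B5–B6, B6–B7, B7–B8, B8–B9

Every bag has size at most 4, so the width is 4 − 1 = 3 and tw(G) ≤ 3. For the lower bound: the 4 vertex sets {1,4,6}, {2}, {7}, {8,9,10,11} are disjoint, each induces a connected subgraph, and every pair is joined by at least one edge of G. Contracting each set to a single vertex therefore yields K_{4} as a minor, and since treewidth is minor-monotone, tw(G) ≥ tw(K_{4}) = 3. The upper and lower bounds meet at 3, so that is the treewidth.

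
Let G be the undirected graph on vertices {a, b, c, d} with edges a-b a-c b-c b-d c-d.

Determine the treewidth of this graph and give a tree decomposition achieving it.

Treewidth 2.
One such decomposition:
Bags: B1 = {b, c, d}  B2 = {a, b, c}
Tree: B1–B2

The largest bag has 3 vertices, giving width 2; this decomposition certifies tw(G) ≤ 2. Conversely, {b, c, d} is a clique of size 3, and the vertices of any clique must share a bag in every tree decomposition; so some bag has ≥ 3 vertices and tw(G) ≥ 2. The upper and lower bounds meet at 2, so that is the treewidth.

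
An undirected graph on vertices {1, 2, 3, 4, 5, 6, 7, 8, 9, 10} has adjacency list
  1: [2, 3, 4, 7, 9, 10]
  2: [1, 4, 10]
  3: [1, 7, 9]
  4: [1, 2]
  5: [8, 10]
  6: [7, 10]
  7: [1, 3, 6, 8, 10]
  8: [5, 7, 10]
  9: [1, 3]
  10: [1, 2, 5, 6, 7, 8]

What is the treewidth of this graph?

A width-2 tree decomposition is:
Bags: B1 = {1, 7, 10}  B2 = {7, 8, 10}  B3 = {1, 3, 7}  B4 = {1, 2, 10}  B5 = {6, 7, 10}  B6 = {1, 2, 4}  B7 = {5, 8, 10}  B8 = {1, 3, 9}
Tree: B1–B2, B1–B3, B1–B4, B1–B5, B4–B6, B2–B7, B3–B8
The largest bag has 3 vertices, giving width 2; this decomposition certifies tw(G) ≤ 2. On the other hand G contains the 3-clique {5, 8, 10}. A clique must lie in a single bag of any decomposition, so no decomposition can have width below 2. Hence tw(G) = 2 exactly.

2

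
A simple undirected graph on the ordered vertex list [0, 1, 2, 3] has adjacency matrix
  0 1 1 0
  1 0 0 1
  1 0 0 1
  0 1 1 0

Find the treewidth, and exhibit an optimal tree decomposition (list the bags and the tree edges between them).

Each bag holds 3 vertices, so the decomposition has width 2, which upper-bounds the treewidth. The edges 3–1–0–2–3 form a cycle, so G is not a tree and its treewidth is at least 2. Hence tw(G) = 2 exactly.

Treewidth 2.
One optimal decomposition is:
Bags: B1 = {0, 1, 3}  B2 = {0, 2, 3}
Tree: B1–B2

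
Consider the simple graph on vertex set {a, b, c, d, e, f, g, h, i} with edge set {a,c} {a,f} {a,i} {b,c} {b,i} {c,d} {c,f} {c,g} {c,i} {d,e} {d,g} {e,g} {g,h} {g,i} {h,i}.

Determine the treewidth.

2

A width-2 tree decomposition is:
Bags: B1 = {c, g, i}  B2 = {b, c, i}  B3 = {a, c, i}  B4 = {g, h, i}  B5 = {a, c, f}  B6 = {c, d, g}  B7 = {d, e, g}
Tree: B1–B2, B2–B3, B1–B4, B3–B5, B1–B6, B6–B7
Each bag holds 3 vertices, so the decomposition has width 2, which upper-bounds the treewidth. Conversely, {d, e, g} is a clique of size 3, and the vertices of any clique must share a bag in every tree decomposition; so some bag has ≥ 3 vertices and tw(G) ≥ 2. The upper and lower bounds meet at 2, so that is the treewidth.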